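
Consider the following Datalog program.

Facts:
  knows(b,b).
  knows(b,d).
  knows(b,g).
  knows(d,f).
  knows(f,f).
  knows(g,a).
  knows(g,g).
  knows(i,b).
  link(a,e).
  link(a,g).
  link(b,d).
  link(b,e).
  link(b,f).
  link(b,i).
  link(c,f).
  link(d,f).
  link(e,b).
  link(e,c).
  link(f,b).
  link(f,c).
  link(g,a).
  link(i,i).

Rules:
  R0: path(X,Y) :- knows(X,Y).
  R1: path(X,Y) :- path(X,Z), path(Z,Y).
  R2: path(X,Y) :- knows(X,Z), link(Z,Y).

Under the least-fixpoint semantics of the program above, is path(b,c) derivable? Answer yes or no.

round 1: derive path(b,b) via R0 from knows(b,b)
round 1: derive path(b,d) via R0 from knows(b,d)
round 1: derive path(b,g) via R0 from knows(b,g)
round 1: derive path(d,f) via R0 from knows(d,f)
round 1: derive path(f,f) via R0 from knows(f,f)
round 1: derive path(g,a) via R0 from knows(g,a)
round 1: derive path(g,g) via R0 from knows(g,g)
round 1: derive path(i,b) via R0 from knows(i,b)
round 1: derive path(b,a) via R2 from knows(b,g), link(g,a)
round 1: derive path(b,e) via R2 from knows(b,b), link(b,e)
round 1: derive path(b,f) via R2 from knows(b,b), link(b,f)
round 1: derive path(b,i) via R2 from knows(b,b), link(b,i)
round 1: derive path(d,b) via R2 from knows(d,f), link(f,b)
round 1: derive path(d,c) via R2 from knows(d,f), link(f,c)
round 1: derive path(f,b) via R2 from knows(f,f), link(f,b)
round 1: derive path(f,c) via R2 from knows(f,f), link(f,c)
round 1: derive path(g,e) via R2 from knows(g,a), link(a,e)
round 1: derive path(i,d) via R2 from knows(i,b), link(b,d)
round 1: derive path(i,e) via R2 from knows(i,b), link(b,e)
round 1: derive path(i,f) via R2 from knows(i,b), link(b,f)
round 1: derive path(i,i) via R2 from knows(i,b), link(b,i)
round 2: derive path(b,c) via R1 from path(b,d), path(d,c)
round 2: derive path(d,a) via R1 from path(d,b), path(b,a)
round 2: derive path(d,d) via R1 from path(d,b), path(b,d)
round 2: derive path(d,e) via R1 from path(d,b), path(b,e)
round 2: derive path(d,g) via R1 from path(d,b), path(b,g)
round 2: derive path(d,i) via R1 from path(d,b), path(b,i)
round 2: derive path(f,a) via R1 from path(f,b), path(b,a)
round 2: derive path(f,d) via R1 from path(f,b), path(b,d)
round 2: derive path(f,e) via R1 from path(f,b), path(b,e)
round 2: derive path(f,g) via R1 from path(f,b), path(b,g)
round 2: derive path(f,i) via R1 from path(f,b), path(b,i)
round 2: derive path(i,a) via R1 from path(i,b), path(b,a)
round 2: derive path(i,c) via R1 from path(i,d), path(d,c)
round 2: derive path(i,g) via R1 from path(i,b), path(b,g)

yes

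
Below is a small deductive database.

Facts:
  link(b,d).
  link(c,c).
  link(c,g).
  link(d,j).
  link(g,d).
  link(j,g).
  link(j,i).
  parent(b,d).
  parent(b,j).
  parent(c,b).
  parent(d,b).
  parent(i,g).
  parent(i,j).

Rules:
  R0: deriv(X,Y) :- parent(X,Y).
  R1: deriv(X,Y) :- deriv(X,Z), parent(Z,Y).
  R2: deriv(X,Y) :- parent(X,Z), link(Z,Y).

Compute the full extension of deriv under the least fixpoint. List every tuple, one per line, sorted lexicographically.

round 1: derive deriv(b,d) via R0 from parent(b,d)
round 1: derive deriv(b,j) via R0 from parent(b,j)
round 1: derive deriv(c,b) via R0 from parent(c,b)
round 1: derive deriv(d,b) via R0 from parent(d,b)
round 1: derive deriv(i,g) via R0 from parent(i,g)
round 1: derive deriv(i,j) via R0 from parent(i,j)
round 1: derive deriv(b,g) via R2 from parent(b,j), link(j,g)
round 1: derive deriv(b,i) via R2 from parent(b,j), link(j,i)
round 1: derive deriv(c,d) via R2 from parent(c,b), link(b,d)
round 1: derive deriv(d,d) via R2 from parent(d,b), link(b,d)
round 1: derive deriv(i,d) via R2 from parent(i,g), link(g,d)
round 1: derive deriv(i,i) via R2 from parent(i,j), link(j,i)
round 2: derive deriv(b,b) via R1 from deriv(b,d), parent(d,b)
round 2: derive deriv(c,j) via R1 from deriv(c,b), parent(b,j)
round 2: derive deriv(d,j) via R1 from deriv(d,b), parent(b,j)
round 2: derive deriv(i,b) via R1 from deriv(i,d), parent(d,b)

deriv(b,b)
deriv(b,d)
deriv(b,g)
deriv(b,i)
deriv(b,j)
deriv(c,b)
deriv(c,d)
deriv(c,j)
deriv(d,b)
deriv(d,d)
deriv(d,j)
deriv(i,b)
deriv(i,d)
deriv(i,g)
deriv(i,i)
deriv(i,j)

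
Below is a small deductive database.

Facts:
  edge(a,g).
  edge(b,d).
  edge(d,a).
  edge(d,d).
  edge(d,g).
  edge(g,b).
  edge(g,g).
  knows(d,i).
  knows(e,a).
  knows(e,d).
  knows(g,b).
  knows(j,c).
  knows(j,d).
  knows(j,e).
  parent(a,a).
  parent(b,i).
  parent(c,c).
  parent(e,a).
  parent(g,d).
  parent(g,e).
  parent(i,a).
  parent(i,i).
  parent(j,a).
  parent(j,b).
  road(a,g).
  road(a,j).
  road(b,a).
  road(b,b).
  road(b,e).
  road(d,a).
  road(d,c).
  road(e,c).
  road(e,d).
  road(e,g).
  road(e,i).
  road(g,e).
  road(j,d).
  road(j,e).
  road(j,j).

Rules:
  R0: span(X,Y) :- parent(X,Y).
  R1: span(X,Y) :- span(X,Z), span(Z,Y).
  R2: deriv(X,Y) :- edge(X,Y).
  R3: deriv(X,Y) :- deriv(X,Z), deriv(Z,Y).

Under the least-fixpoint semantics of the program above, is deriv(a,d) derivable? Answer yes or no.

yes

round 1: derive deriv(a,g) via R2 from edge(a,g)
round 1: derive deriv(b,d) via R2 from edge(b,d)
round 1: derive deriv(d,a) via R2 from edge(d,a)
round 1: derive deriv(d,d) via R2 from edge(d,d)
round 1: derive deriv(d,g) via R2 from edge(d,g)
round 1: derive deriv(g,b) via R2 from edge(g,b)
round 1: derive deriv(g,g) via R2 from edge(g,g)
round 2: derive deriv(a,b) via R3 from deriv(a,g), deriv(g,b)
round 2: derive deriv(b,a) via R3 from deriv(b,d), deriv(d,a)
round 2: derive deriv(b,g) via R3 from deriv(b,d), deriv(d,g)
round 2: derive deriv(d,b) via R3 from deriv(d,g), deriv(g,b)
round 2: derive deriv(g,d) via R3 from deriv(g,b), deriv(b,d)
round 3: derive deriv(a,a) via R3 from deriv(a,b), deriv(b,a)
round 3: derive deriv(a,d) via R3 from deriv(a,b), deriv(b,d)
round 3: derive deriv(b,b) via R3 from deriv(b,a), deriv(a,b)
round 3: derive deriv(g,a) via R3 from deriv(g,b), deriv(b,a)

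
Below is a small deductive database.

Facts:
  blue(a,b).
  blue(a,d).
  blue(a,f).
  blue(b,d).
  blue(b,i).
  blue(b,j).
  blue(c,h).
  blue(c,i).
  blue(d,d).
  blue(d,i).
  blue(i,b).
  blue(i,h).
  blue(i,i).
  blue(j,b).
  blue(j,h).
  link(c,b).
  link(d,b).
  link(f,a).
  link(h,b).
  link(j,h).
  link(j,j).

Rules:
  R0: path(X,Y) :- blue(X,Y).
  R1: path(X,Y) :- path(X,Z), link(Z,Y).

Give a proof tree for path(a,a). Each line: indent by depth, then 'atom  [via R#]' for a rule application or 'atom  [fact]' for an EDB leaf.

path(a,a)  [via R1]
  path(a,f)  [via R0]
    blue(a,f)  [fact]
  link(f,a)  [fact]

round 1: derive path(a,b) via R0 from blue(a,b)
round 1: derive path(a,d) via R0 from blue(a,d)
round 1: derive path(a,f) via R0 from blue(a,f)
round 1: derive path(b,d) via R0 from blue(b,d)
round 1: derive path(b,i) via R0 from blue(b,i)
round 1: derive path(b,j) via R0 from blue(b,j)
round 1: derive path(c,h) via R0 from blue(c,h)
round 1: derive path(c,i) via R0 from blue(c,i)
round 1: derive path(d,d) via R0 from blue(d,d)
round 1: derive path(d,i) via R0 from blue(d,i)
round 1: derive path(i,b) via R0 from blue(i,b)
round 1: derive path(i,h) via R0 from blue(i,h)
round 1: derive path(i,i) via R0 from blue(i,i)
round 1: derive path(j,b) via R0 from blue(j,b)
round 1: derive path(j,h) via R0 from blue(j,h)
round 2: derive path(a,a) via R1 from path(a,f), link(f,a)
round 2: derive path(b,b) via R1 from path(b,d), link(d,b)
round 2: derive path(b,h) via R1 from path(b,j), link(j,h)
round 2: derive path(c,b) via R1 from path(c,h), link(h,b)
round 2: derive path(d,b) via R1 from path(d,d), link(d,b)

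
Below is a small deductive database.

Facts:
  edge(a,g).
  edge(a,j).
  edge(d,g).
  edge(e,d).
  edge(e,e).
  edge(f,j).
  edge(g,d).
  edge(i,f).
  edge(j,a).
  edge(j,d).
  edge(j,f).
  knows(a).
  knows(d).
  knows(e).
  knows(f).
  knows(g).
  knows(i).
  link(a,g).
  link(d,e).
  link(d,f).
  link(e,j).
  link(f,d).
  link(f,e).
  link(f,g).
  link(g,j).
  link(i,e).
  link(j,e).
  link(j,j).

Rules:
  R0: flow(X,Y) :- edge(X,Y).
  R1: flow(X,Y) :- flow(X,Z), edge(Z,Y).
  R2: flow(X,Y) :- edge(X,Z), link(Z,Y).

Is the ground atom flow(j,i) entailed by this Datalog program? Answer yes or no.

round 1: derive flow(a,g) via R0 from edge(a,g)
round 1: derive flow(a,j) via R0 from edge(a,j)
round 1: derive flow(d,g) via R0 from edge(d,g)
round 1: derive flow(e,d) via R0 from edge(e,d)
round 1: derive flow(e,e) via R0 from edge(e,e)
round 1: derive flow(f,j) via R0 from edge(f,j)
round 1: derive flow(g,d) via R0 from edge(g,d)
round 1: derive flow(i,f) via R0 from edge(i,f)
round 1: derive flow(j,a) via R0 from edge(j,a)
round 1: derive flow(j,d) via R0 from edge(j,d)
round 1: derive flow(j,f) via R0 from edge(j,f)
round 1: derive flow(a,e) via R2 from edge(a,j), link(j,e)
round 1: derive flow(d,j) via R2 from edge(d,g), link(g,j)
round 1: derive flow(e,f) via R2 from edge(e,d), link(d,f)
round 1: derive flow(e,j) via R2 from edge(e,e), link(e,j)
round 1: derive flow(f,e) via R2 from edge(f,j), link(j,e)
round 1: derive flow(g,e) via R2 from edge(g,d), link(d,e)
round 1: derive flow(g,f) via R2 from edge(g,d), link(d,f)
round 1: derive flow(i,d) via R2 from edge(i,f), link(f,d)
round 1: derive flow(i,e) via R2 from edge(i,f), link(f,e)
round 1: derive flow(i,g) via R2 from edge(i,f), link(f,g)
round 1: derive flow(j,e) via R2 from edge(j,d), link(d,e)
round 1: derive flow(j,g) via R2 from edge(j,a), link(a,g)
round 2: derive flow(a,a) via R1 from flow(a,j), edge(j,a)
round 2: derive flow(a,d) via R1 from flow(a,e), edge(e,d)
round 2: derive flow(a,f) via R1 from flow(a,j), edge(j,f)
round 2: derive flow(d,a) via R1 from flow(d,j), edge(j,a)
round 2: derive flow(d,d) via R1 from flow(d,g), edge(g,d)
round 2: derive flow(d,f) via R1 from flow(d,j), edge(j,f)
round 2: derive flow(e,a) via R1 from flow(e,j), edge(j,a)
round 2: derive flow(e,g) via R1 from flow(e,d), edge(d,g)
round 2: derive flow(f,a) via R1 from flow(f,j), edge(j,a)
round 2: derive flow(f,d) via R1 from flow(f,e), edge(e,d)
round 2: derive flow(f,f) via R1 from flow(f,j), edge(j,f)
round 2: derive flow(g,g) via R1 from flow(g,d), edge(d,g)
round 2: derive flow(g,j) via R1 from flow(g,f), edge(f,j)
round 2: derive flow(i,j) via R1 from flow(i,f), edge(f,j)
round 2: derive flow(j,j) via R1 from flow(j,a), edge(a,j)
round 3: derive flow(f,g) via R1 from flow(f,a), edge(a,g)
round 3: derive flow(g,a) via R1 from flow(g,j), edge(j,a)
round 3: derive flow(i,a) via R1 from flow(i,j), edge(j,a)

no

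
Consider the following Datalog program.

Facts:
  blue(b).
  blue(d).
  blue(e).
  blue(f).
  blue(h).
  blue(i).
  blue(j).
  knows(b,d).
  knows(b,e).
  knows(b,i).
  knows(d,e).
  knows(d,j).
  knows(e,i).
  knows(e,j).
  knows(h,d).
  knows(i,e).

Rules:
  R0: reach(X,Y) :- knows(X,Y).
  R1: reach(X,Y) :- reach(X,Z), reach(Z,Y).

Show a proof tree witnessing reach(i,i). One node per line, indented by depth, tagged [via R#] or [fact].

reach(i,i)  [via R1]
  reach(i,e)  [via R0]
    knows(i,e)  [fact]
  reach(e,i)  [via R0]
    knows(e,i)  [fact]

round 1: derive reach(b,d) via R0 from knows(b,d)
round 1: derive reach(b,e) via R0 from knows(b,e)
round 1: derive reach(b,i) via R0 from knows(b,i)
round 1: derive reach(d,e) via R0 from knows(d,e)
round 1: derive reach(d,j) via R0 from knows(d,j)
round 1: derive reach(e,i) via R0 from knows(e,i)
round 1: derive reach(e,j) via R0 from knows(e,j)
round 1: derive reach(h,d) via R0 from knows(h,d)
round 1: derive reach(i,e) via R0 from knows(i,e)
round 2: derive reach(b,j) via R1 from reach(b,d), reach(d,j)
round 2: derive reach(d,i) via R1 from reach(d,e), reach(e,i)
round 2: derive reach(e,e) via R1 from reach(e,i), reach(i,e)
round 2: derive reach(h,e) via R1 from reach(h,d), reach(d,e)
round 2: derive reach(h,j) via R1 from reach(h,d), reach(d,j)
round 2: derive reach(i,i) via R1 from reach(i,e), reach(e,i)
round 2: derive reach(i,j) via R1 from reach(i,e), reach(e,j)
round 3: derive reach(h,i) via R1 from reach(h,d), reach(d,i)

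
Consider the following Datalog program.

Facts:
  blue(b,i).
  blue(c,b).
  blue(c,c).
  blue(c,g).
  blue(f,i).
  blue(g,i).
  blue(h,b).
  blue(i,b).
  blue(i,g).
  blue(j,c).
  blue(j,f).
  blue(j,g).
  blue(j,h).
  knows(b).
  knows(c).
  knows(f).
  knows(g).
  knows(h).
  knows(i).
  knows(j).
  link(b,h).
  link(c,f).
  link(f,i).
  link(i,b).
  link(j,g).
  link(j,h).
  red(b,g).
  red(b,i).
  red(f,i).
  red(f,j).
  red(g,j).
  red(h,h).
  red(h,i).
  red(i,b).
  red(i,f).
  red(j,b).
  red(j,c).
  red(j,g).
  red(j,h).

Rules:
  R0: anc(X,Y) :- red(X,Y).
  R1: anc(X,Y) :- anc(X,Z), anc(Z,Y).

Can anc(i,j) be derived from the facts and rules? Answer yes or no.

yes

round 1: derive anc(b,g) via R0 from red(b,g)
round 1: derive anc(b,i) via R0 from red(b,i)
round 1: derive anc(f,i) via R0 from red(f,i)
round 1: derive anc(f,j) via R0 from red(f,j)
round 1: derive anc(g,j) via R0 from red(g,j)
round 1: derive anc(h,h) via R0 from red(h,h)
round 1: derive anc(h,i) via R0 from red(h,i)
round 1: derive anc(i,b) via R0 from red(i,b)
round 1: derive anc(i,f) via R0 from red(i,f)
round 1: derive anc(j,b) via R0 from red(j,b)
round 1: derive anc(j,c) via R0 from red(j,c)
round 1: derive anc(j,g) via R0 from red(j,g)
round 1: derive anc(j,h) via R0 from red(j,h)
round 2: derive anc(b,b) via R1 from anc(b,i), anc(i,b)
round 2: derive anc(b,f) via R1 from anc(b,i), anc(i,f)
round 2: derive anc(b,j) via R1 from anc(b,g), anc(g,j)
round 2: derive anc(f,b) via R1 from anc(f,i), anc(i,b)
round 2: derive anc(f,c) via R1 from anc(f,j), anc(j,c)
round 2: derive anc(f,f) via R1 from anc(f,i), anc(i,f)
round 2: derive anc(f,g) via R1 from anc(f,j), anc(j,g)
round 2: derive anc(f,h) via R1 from anc(f,j), anc(j,h)
round 2: derive anc(g,b) via R1 from anc(g,j), anc(j,b)
round 2: derive anc(g,c) via R1 from anc(g,j), anc(j,c)
round 2: derive anc(g,g) via R1 from anc(g,j), anc(j,g)
round 2: derive anc(g,h) via R1 from anc(g,j), anc(j,h)
round 2: derive anc(h,b) via R1 from anc(h,i), anc(i,b)
round 2: derive anc(h,f) via R1 from anc(h,i), anc(i,f)
round 2: derive anc(i,g) via R1 from anc(i,b), anc(b,g)
round 2: derive anc(i,i) via R1 from anc(i,b), anc(b,i)
round 2: derive anc(i,j) via R1 from anc(i,f), anc(f,j)
round 2: derive anc(j,i) via R1 from anc(j,b), anc(b,i)
round 2: derive anc(j,j) via R1 from anc(j,g), anc(g,j)
round 3: derive anc(b,c) via R1 from anc(b,f), anc(f,c)
round 3: derive anc(b,h) via R1 from anc(b,f), anc(f,h)
round 3: derive anc(g,f) via R1 from anc(g,b), anc(b,f)
round 3: derive anc(g,i) via R1 from anc(g,b), anc(b,i)
round 3: derive anc(h,c) via R1 from anc(h,f), anc(f,c)
round 3: derive anc(h,g) via R1 from anc(h,b), anc(b,g)
round 3: derive anc(h,j) via R1 from anc(h,b), anc(b,j)
round 3: derive anc(i,c) via R1 from anc(i,f), anc(f,c)
round 3: derive anc(i,h) via R1 from anc(i,f), anc(f,h)
round 3: derive anc(j,f) via R1 from anc(j,b), anc(b,f)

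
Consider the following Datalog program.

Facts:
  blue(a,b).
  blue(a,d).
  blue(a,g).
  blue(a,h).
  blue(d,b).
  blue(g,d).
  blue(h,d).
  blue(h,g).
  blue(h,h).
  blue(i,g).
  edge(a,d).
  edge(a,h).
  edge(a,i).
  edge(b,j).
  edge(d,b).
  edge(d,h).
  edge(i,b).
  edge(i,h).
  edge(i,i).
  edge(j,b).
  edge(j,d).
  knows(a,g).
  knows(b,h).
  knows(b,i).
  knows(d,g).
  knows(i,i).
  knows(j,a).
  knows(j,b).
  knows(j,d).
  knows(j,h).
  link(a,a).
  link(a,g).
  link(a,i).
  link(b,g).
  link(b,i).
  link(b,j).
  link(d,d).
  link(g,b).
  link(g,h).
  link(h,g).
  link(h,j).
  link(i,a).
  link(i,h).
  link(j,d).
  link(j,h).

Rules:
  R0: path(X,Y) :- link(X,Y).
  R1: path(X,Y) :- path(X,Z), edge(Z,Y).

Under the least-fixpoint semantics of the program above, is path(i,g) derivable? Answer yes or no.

round 1: derive path(a,a) via R0 from link(a,a)
round 1: derive path(a,g) via R0 from link(a,g)
round 1: derive path(a,i) via R0 from link(a,i)
round 1: derive path(b,g) via R0 from link(b,g)
round 1: derive path(b,i) via R0 from link(b,i)
round 1: derive path(b,j) via R0 from link(b,j)
round 1: derive path(d,d) via R0 from link(d,d)
round 1: derive path(g,b) via R0 from link(g,b)
round 1: derive path(g,h) via R0 from link(g,h)
round 1: derive path(h,g) via R0 from link(h,g)
round 1: derive path(h,j) via R0 from link(h,j)
round 1: derive path(i,a) via R0 from link(i,a)
round 1: derive path(i,h) via R0 from link(i,h)
round 1: derive path(j,d) via R0 from link(j,d)
round 1: derive path(j,h) via R0 from link(j,h)
round 2: derive path(a,b) via R1 from path(a,i), edge(i,b)
round 2: derive path(a,d) via R1 from path(a,a), edge(a,d)
round 2: derive path(a,h) via R1 from path(a,a), edge(a,h)
round 2: derive path(b,b) via R1 from path(b,i), edge(i,b)
round 2: derive path(b,d) via R1 from path(b,j), edge(j,d)
round 2: derive path(b,h) via R1 from path(b,i), edge(i,h)
round 2: derive path(d,b) via R1 from path(d,d), edge(d,b)
round 2: derive path(d,h) via R1 from path(d,d), edge(d,h)
round 2: derive path(g,j) via R1 from path(g,b), edge(b,j)
round 2: derive path(h,b) via R1 from path(h,j), edge(j,b)
round 2: derive path(h,d) via R1 from path(h,j), edge(j,d)
round 2: derive path(i,d) via R1 from path(i,a), edge(a,d)
round 2: derive path(i,i) via R1 from path(i,a), edge(a,i)
round 2: derive path(j,b) via R1 from path(j,d), edge(d,b)
round 3: derive path(a,j) via R1 from path(a,b), edge(b,j)
round 3: derive path(d,j) via R1 from path(d,b), edge(b,j)
round 3: derive path(g,d) via R1 from path(g,j), edge(j,d)
round 3: derive path(h,h) via R1 from path(h,d), edge(d,h)
round 3: derive path(i,b) via R1 from path(i,d), edge(d,b)
round 3: derive path(j,j) via R1 from path(j,b), edge(b,j)
round 4: derive path(i,j) via R1 from path(i,b), edge(b,j)

no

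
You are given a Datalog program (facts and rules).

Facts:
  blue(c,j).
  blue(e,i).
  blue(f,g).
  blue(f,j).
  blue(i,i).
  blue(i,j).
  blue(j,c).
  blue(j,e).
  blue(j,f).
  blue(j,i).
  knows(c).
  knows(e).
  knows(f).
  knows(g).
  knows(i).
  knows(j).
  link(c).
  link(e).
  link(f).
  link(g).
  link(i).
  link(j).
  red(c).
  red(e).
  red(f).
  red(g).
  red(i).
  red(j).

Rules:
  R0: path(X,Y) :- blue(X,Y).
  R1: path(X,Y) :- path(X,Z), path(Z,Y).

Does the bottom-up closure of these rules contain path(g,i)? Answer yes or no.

round 1: derive path(c,j) via R0 from blue(c,j)
round 1: derive path(e,i) via R0 from blue(e,i)
round 1: derive path(f,g) via R0 from blue(f,g)
round 1: derive path(f,j) via R0 from blue(f,j)
round 1: derive path(i,i) via R0 from blue(i,i)
round 1: derive path(i,j) via R0 from blue(i,j)
round 1: derive path(j,c) via R0 from blue(j,c)
round 1: derive path(j,e) via R0 from blue(j,e)
round 1: derive path(j,f) via R0 from blue(j,f)
round 1: derive path(j,i) via R0 from blue(j,i)
round 2: derive path(c,c) via R1 from path(c,j), path(j,c)
round 2: derive path(c,e) via R1 from path(c,j), path(j,e)
round 2: derive path(c,f) via R1 from path(c,j), path(j,f)
round 2: derive path(c,i) via R1 from path(c,j), path(j,i)
round 2: derive path(e,j) via R1 from path(e,i), path(i,j)
round 2: derive path(f,c) via R1 from path(f,j), path(j,c)
round 2: derive path(f,e) via R1 from path(f,j), path(j,e)
round 2: derive path(f,f) via R1 from path(f,j), path(j,f)
round 2: derive path(f,i) via R1 from path(f,j), path(j,i)
round 2: derive path(i,c) via R1 from path(i,j), path(j,c)
round 2: derive path(i,e) via R1 from path(i,j), path(j,e)
round 2: derive path(i,f) via R1 from path(i,j), path(j,f)
round 2: derive path(j,g) via R1 from path(j,f), path(f,g)
round 2: derive path(j,j) via R1 from path(j,c), path(c,j)
round 3: derive path(c,g) via R1 from path(c,f), path(f,g)
round 3: derive path(e,c) via R1 from path(e,i), path(i,c)
round 3: derive path(e,e) via R1 from path(e,i), path(i,e)
round 3: derive path(e,f) via R1 from path(e,i), path(i,f)
round 3: derive path(e,g) via R1 from path(e,j), path(j,g)
round 3: derive path(i,g) via R1 from path(i,f), path(f,g)

no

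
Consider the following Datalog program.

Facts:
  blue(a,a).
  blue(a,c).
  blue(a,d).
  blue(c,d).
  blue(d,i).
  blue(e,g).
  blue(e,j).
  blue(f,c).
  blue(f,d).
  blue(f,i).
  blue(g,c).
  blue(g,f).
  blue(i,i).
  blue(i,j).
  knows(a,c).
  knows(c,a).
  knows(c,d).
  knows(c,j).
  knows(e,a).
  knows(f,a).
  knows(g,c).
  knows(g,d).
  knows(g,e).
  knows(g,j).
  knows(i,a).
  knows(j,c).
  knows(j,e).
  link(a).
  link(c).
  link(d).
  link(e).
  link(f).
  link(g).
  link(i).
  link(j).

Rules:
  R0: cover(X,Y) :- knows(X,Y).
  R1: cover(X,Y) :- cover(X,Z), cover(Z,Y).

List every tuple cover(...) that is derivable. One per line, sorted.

cover(a,a)
cover(a,c)
cover(a,d)
cover(a,e)
cover(a,j)
cover(c,a)
cover(c,c)
cover(c,d)
cover(c,e)
cover(c,j)
cover(e,a)
cover(e,c)
cover(e,d)
cover(e,e)
cover(e,j)
cover(f,a)
cover(f,c)
cover(f,d)
cover(f,e)
cover(f,j)
cover(g,a)
cover(g,c)
cover(g,d)
cover(g,e)
cover(g,j)
cover(i,a)
cover(i,c)
cover(i,d)
cover(i,e)
cover(i,j)
cover(j,a)
cover(j,c)
cover(j,d)
cover(j,e)
cover(j,j)

round 1: derive cover(a,c) via R0 from knows(a,c)
round 1: derive cover(c,a) via R0 from knows(c,a)
round 1: derive cover(c,d) via R0 from knows(c,d)
round 1: derive cover(c,j) via R0 from knows(c,j)
round 1: derive cover(e,a) via R0 from knows(e,a)
round 1: derive cover(f,a) via R0 from knows(f,a)
round 1: derive cover(g,c) via R0 from knows(g,c)
round 1: derive cover(g,d) via R0 from knows(g,d)
round 1: derive cover(g,e) via R0 from knows(g,e)
round 1: derive cover(g,j) via R0 from knows(g,j)
round 1: derive cover(i,a) via R0 from knows(i,a)
round 1: derive cover(j,c) via R0 from knows(j,c)
round 1: derive cover(j,e) via R0 from knows(j,e)
round 2: derive cover(a,a) via R1 from cover(a,c), cover(c,a)
round 2: derive cover(a,d) via R1 from cover(a,c), cover(c,d)
round 2: derive cover(a,j) via R1 from cover(a,c), cover(c,j)
round 2: derive cover(c,c) via R1 from cover(c,a), cover(a,c)
round 2: derive cover(c,e) via R1 from cover(c,j), cover(j,e)
round 2: derive cover(e,c) via R1 from cover(e,a), cover(a,c)
round 2: derive cover(f,c) via R1 from cover(f,a), cover(a,c)
round 2: derive cover(g,a) via R1 from cover(g,c), cover(c,a)
round 2: derive cover(i,c) via R1 from cover(i,a), cover(a,c)
round 2: derive cover(j,a) via R1 from cover(j,c), cover(c,a)
round 2: derive cover(j,d) via R1 from cover(j,c), cover(c,d)
round 2: derive cover(j,j) via R1 from cover(j,c), cover(c,j)
round 3: derive cover(a,e) via R1 from cover(a,c), cover(c,e)
round 3: derive cover(e,d) via R1 from cover(e,a), cover(a,d)
round 3: derive cover(e,e) via R1 from cover(e,c), cover(c,e)
round 3: derive cover(e,j) via R1 from cover(e,a), cover(a,j)
round 3: derive cover(f,d) via R1 from cover(f,a), cover(a,d)
round 3: derive cover(f,e) via R1 from cover(f,c), cover(c,e)
round 3: derive cover(f,j) via R1 from cover(f,a), cover(a,j)
round 3: derive cover(i,d) via R1 from cover(i,a), cover(a,d)
round 3: derive cover(i,e) via R1 from cover(i,c), cover(c,e)
round 3: derive cover(i,j) via R1 from cover(i,a), cover(a,j)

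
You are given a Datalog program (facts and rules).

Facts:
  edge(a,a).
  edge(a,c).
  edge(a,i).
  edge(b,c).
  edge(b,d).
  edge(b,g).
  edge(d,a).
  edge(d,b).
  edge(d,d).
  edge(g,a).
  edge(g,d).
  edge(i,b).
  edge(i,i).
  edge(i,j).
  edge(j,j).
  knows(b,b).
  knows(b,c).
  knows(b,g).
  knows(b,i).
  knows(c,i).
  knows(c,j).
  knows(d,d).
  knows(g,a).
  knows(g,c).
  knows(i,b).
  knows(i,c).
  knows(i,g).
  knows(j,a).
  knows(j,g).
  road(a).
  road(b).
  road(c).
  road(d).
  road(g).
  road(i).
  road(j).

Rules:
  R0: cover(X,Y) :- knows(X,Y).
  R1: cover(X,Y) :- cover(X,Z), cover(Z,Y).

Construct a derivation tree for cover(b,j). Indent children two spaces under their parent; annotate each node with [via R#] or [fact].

cover(b,j)  [via R1]
  cover(b,c)  [via R0]
    knows(b,c)  [fact]
  cover(c,j)  [via R0]
    knows(c,j)  [fact]

round 1: derive cover(b,b) via R0 from knows(b,b)
round 1: derive cover(b,c) via R0 from knows(b,c)
round 1: derive cover(b,g) via R0 from knows(b,g)
round 1: derive cover(b,i) via R0 from knows(b,i)
round 1: derive cover(c,i) via R0 from knows(c,i)
round 1: derive cover(c,j) via R0 from knows(c,j)
round 1: derive cover(d,d) via R0 from knows(d,d)
round 1: derive cover(g,a) via R0 from knows(g,a)
round 1: derive cover(g,c) via R0 from knows(g,c)
round 1: derive cover(i,b) via R0 from knows(i,b)
round 1: derive cover(i,c) via R0 from knows(i,c)
round 1: derive cover(i,g) via R0 from knows(i,g)
round 1: derive cover(j,a) via R0 from knows(j,a)
round 1: derive cover(j,g) via R0 from knows(j,g)
round 2: derive cover(b,a) via R1 from cover(b,g), cover(g,a)
round 2: derive cover(b,j) via R1 from cover(b,c), cover(c,j)
round 2: derive cover(c,a) via R1 from cover(c,j), cover(j,a)
round 2: derive cover(c,b) via R1 from cover(c,i), cover(i,b)
round 2: derive cover(c,c) via R1 from cover(c,i), cover(i,c)
round 2: derive cover(c,g) via R1 from cover(c,i), cover(i,g)
round 2: derive cover(g,i) via R1 from cover(g,c), cover(c,i)
round 2: derive cover(g,j) via R1 from cover(g,c), cover(c,j)
round 2: derive cover(i,a) via R1 from cover(i,g), cover(g,a)
round 2: derive cover(i,i) via R1 from cover(i,b), cover(b,i)
round 2: derive cover(i,j) via R1 from cover(i,c), cover(c,j)
round 2: derive cover(j,c) via R1 from cover(j,g), cover(g,c)
round 3: derive cover(g,b) via R1 from cover(g,c), cover(c,b)
round 3: derive cover(g,g) via R1 from cover(g,c), cover(c,g)
round 3: derive cover(j,b) via R1 from cover(j,c), cover(c,b)
round 3: derive cover(j,i) via R1 from cover(j,c), cover(c,i)
round 3: derive cover(j,j) via R1 from cover(j,c), cover(c,j)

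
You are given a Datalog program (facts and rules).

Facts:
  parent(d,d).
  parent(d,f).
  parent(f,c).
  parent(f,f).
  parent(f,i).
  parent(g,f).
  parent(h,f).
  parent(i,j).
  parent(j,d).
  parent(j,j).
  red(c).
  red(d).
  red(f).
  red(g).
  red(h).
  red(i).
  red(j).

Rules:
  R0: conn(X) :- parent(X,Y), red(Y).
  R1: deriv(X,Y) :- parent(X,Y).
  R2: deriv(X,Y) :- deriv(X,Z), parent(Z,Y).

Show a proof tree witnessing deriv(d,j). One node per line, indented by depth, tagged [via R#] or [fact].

deriv(d,j)  [via R2]
  deriv(d,i)  [via R2]
    deriv(d,f)  [via R1]
      parent(d,f)  [fact]
    parent(f,i)  [fact]
  parent(i,j)  [fact]

round 1: derive deriv(d,d) via R1 from parent(d,d)
round 1: derive deriv(d,f) via R1 from parent(d,f)
round 1: derive deriv(f,c) via R1 from parent(f,c)
round 1: derive deriv(f,f) via R1 from parent(f,f)
round 1: derive deriv(f,i) via R1 from parent(f,i)
round 1: derive deriv(g,f) via R1 from parent(g,f)
round 1: derive deriv(h,f) via R1 from parent(h,f)
round 1: derive deriv(i,j) via R1 from parent(i,j)
round 1: derive deriv(j,d) via R1 from parent(j,d)
round 1: derive deriv(j,j) via R1 from parent(j,j)
round 2: derive deriv(d,c) via R2 from deriv(d,f), parent(f,c)
round 2: derive deriv(d,i) via R2 from deriv(d,f), parent(f,i)
round 2: derive deriv(f,j) via R2 from deriv(f,i), parent(i,j)
round 2: derive deriv(g,c) via R2 from deriv(g,f), parent(f,c)
round 2: derive deriv(g,i) via R2 from deriv(g,f), parent(f,i)
round 2: derive deriv(h,c) via R2 from deriv(h,f), parent(f,c)
round 2: derive deriv(h,i) via R2 from deriv(h,f), parent(f,i)
round 2: derive deriv(i,d) via R2 from deriv(i,j), parent(j,d)
round 2: derive deriv(j,f) via R2 from deriv(j,d), parent(d,f)
round 3: derive deriv(d,j) via R2 from deriv(d,i), parent(i,j)
round 3: derive deriv(f,d) via R2 from deriv(f,j), parent(j,d)
round 3: derive deriv(g,j) via R2 from deriv(g,i), parent(i,j)
round 3: derive deriv(h,j) via R2 from deriv(h,i), parent(i,j)
round 3: derive deriv(i,f) via R2 from deriv(i,d), parent(d,f)
round 3: derive deriv(j,c) via R2 from deriv(j,f), parent(f,c)
round 3: derive deriv(j,i) via R2 from deriv(j,f), parent(f,i)
round 4: derive deriv(g,d) via R2 from deriv(g,j), parent(j,d)
round 4: derive deriv(h,d) via R2 from deriv(h,j), parent(j,d)
round 4: derive deriv(i,c) via R2 from deriv(i,f), parent(f,c)
round 4: derive deriv(i,i) via R2 from deriv(i,f), parent(f,i)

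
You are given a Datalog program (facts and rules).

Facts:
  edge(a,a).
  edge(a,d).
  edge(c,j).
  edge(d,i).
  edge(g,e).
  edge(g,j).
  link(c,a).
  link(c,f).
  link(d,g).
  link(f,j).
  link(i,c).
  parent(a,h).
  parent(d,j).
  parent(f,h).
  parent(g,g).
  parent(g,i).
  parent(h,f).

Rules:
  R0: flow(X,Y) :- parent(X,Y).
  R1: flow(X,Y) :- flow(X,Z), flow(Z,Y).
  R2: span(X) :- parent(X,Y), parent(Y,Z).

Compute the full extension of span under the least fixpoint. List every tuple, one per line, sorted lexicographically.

span(a)
span(f)
span(g)
span(h)

round 1: derive span(a) via R2 from parent(a,h), parent(h,f)
round 1: derive span(f) via R2 from parent(f,h), parent(h,f)
round 1: derive span(g) via R2 from parent(g,g), parent(g,g)
round 1: derive span(h) via R2 from parent(h,f), parent(f,h)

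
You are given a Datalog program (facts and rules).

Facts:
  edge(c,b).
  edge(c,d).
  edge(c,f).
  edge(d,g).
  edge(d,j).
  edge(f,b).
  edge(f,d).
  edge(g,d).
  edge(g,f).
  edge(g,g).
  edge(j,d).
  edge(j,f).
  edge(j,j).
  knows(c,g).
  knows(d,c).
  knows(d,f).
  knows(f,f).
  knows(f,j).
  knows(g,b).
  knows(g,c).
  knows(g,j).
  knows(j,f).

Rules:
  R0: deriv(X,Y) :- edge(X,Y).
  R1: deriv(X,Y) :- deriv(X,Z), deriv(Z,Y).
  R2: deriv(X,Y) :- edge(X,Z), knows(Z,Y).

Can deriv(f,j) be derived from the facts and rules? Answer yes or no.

round 1: derive deriv(c,b) via R0 from edge(c,b)
round 1: derive deriv(c,d) via R0 from edge(c,d)
round 1: derive deriv(c,f) via R0 from edge(c,f)
round 1: derive deriv(d,g) via R0 from edge(d,g)
round 1: derive deriv(d,j) via R0 from edge(d,j)
round 1: derive deriv(f,b) via R0 from edge(f,b)
round 1: derive deriv(f,d) via R0 from edge(f,d)
round 1: derive deriv(g,d) via R0 from edge(g,d)
round 1: derive deriv(g,f) via R0 from edge(g,f)
round 1: derive deriv(g,g) via R0 from edge(g,g)
round 1: derive deriv(j,d) via R0 from edge(j,d)
round 1: derive deriv(j,f) via R0 from edge(j,f)
round 1: derive deriv(j,j) via R0 from edge(j,j)
round 1: derive deriv(c,c) via R2 from edge(c,d), knows(d,c)
round 1: derive deriv(c,j) via R2 from edge(c,f), knows(f,j)
round 1: derive deriv(d,b) via R2 from edge(d,g), knows(g,b)
round 1: derive deriv(d,c) via R2 from edge(d,g), knows(g,c)
round 1: derive deriv(d,f) via R2 from edge(d,j), knows(j,f)
round 1: derive deriv(f,c) via R2 from edge(f,d), knows(d,c)
round 1: derive deriv(f,f) via R2 from edge(f,d), knows(d,f)
round 1: derive deriv(g,b) via R2 from edge(g,g), knows(g,b)
round 1: derive deriv(g,c) via R2 from edge(g,d), knows(d,c)
round 1: derive deriv(g,j) via R2 from edge(g,f), knows(f,j)
round 1: derive deriv(j,c) via R2 from edge(j,d), knows(d,c)
round 2: derive deriv(c,g) via R1 from deriv(c,d), deriv(d,g)
round 2: derive deriv(d,d) via R1 from deriv(d,c), deriv(c,d)
round 2: derive deriv(f,g) via R1 from deriv(f,d), deriv(d,g)
round 2: derive deriv(f,j) via R1 from deriv(f,c), deriv(c,j)
round 2: derive deriv(j,b) via R1 from deriv(j,c), deriv(c,b)
round 2: derive deriv(j,g) via R1 from deriv(j,d), deriv(d,g)

yes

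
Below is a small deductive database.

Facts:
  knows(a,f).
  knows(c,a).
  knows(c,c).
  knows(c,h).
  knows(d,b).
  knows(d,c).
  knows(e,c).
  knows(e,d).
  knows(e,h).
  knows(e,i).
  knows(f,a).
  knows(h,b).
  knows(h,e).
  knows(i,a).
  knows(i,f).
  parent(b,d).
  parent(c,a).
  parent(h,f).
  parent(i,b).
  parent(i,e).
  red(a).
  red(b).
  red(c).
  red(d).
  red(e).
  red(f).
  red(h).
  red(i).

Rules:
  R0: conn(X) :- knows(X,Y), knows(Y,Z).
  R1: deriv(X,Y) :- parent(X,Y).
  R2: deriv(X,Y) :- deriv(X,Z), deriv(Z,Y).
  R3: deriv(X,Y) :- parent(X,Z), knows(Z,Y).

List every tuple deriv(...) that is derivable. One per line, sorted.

round 1: derive deriv(b,d) via R1 from parent(b,d)
round 1: derive deriv(c,a) via R1 from parent(c,a)
round 1: derive deriv(h,f) via R1 from parent(h,f)
round 1: derive deriv(i,b) via R1 from parent(i,b)
round 1: derive deriv(i,e) via R1 from parent(i,e)
round 1: derive deriv(b,b) via R3 from parent(b,d), knows(d,b)
round 1: derive deriv(b,c) via R3 from parent(b,d), knows(d,c)
round 1: derive deriv(c,f) via R3 from parent(c,a), knows(a,f)
round 1: derive deriv(h,a) via R3 from parent(h,f), knows(f,a)
round 1: derive deriv(i,c) via R3 from parent(i,e), knows(e,c)
round 1: derive deriv(i,d) via R3 from parent(i,e), knows(e,d)
round 1: derive deriv(i,h) via R3 from parent(i,e), knows(e,h)
round 1: derive deriv(i,i) via R3 from parent(i,e), knows(e,i)
round 2: derive deriv(b,a) via R2 from deriv(b,c), deriv(c,a)
round 2: derive deriv(b,f) via R2 from deriv(b,c), deriv(c,f)
round 2: derive deriv(i,a) via R2 from deriv(i,c), deriv(c,a)
round 2: derive deriv(i,f) via R2 from deriv(i,c), deriv(c,f)

deriv(b,a)
deriv(b,b)
deriv(b,c)
deriv(b,d)
deriv(b,f)
deriv(c,a)
deriv(c,f)
deriv(h,a)
deriv(h,f)
deriv(i,a)
deriv(i,b)
deriv(i,c)
deriv(i,d)
deriv(i,e)
deriv(i,f)
deriv(i,h)
deriv(i,i)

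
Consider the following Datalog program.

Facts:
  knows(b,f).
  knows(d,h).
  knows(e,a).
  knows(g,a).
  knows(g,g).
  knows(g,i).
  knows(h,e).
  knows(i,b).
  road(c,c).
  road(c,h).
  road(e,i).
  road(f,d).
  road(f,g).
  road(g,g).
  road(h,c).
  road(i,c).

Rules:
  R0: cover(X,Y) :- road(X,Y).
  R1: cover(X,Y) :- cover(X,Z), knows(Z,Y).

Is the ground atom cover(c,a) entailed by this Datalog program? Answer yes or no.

round 1: derive cover(c,c) via R0 from road(c,c)
round 1: derive cover(c,h) via R0 from road(c,h)
round 1: derive cover(e,i) via R0 from road(e,i)
round 1: derive cover(f,d) via R0 from road(f,d)
round 1: derive cover(f,g) via R0 from road(f,g)
round 1: derive cover(g,g) via R0 from road(g,g)
round 1: derive cover(h,c) via R0 from road(h,c)
round 1: derive cover(i,c) via R0 from road(i,c)
round 2: derive cover(c,e) via R1 from cover(c,h), knows(h,e)
round 2: derive cover(e,b) via R1 from cover(e,i), knows(i,b)
round 2: derive cover(f,a) via R1 from cover(f,g), knows(g,a)
round 2: derive cover(f,h) via R1 from cover(f,d), knows(d,h)
round 2: derive cover(f,i) via R1 from cover(f,g), knows(g,i)
round 2: derive cover(g,a) via R1 from cover(g,g), knows(g,a)
round 2: derive cover(g,i) via R1 from cover(g,g), knows(g,i)
round 3: derive cover(c,a) via R1 from cover(c,e), knows(e,a)
round 3: derive cover(e,f) via R1 from cover(e,b), knows(b,f)
round 3: derive cover(f,b) via R1 from cover(f,i), knows(i,b)
round 3: derive cover(f,e) via R1 from cover(f,h), knows(h,e)
round 3: derive cover(g,b) via R1 from cover(g,i), knows(i,b)
round 4: derive cover(f,f) via R1 from cover(f,b), knows(b,f)
round 4: derive cover(g,f) via R1 from cover(g,b), knows(b,f)

yes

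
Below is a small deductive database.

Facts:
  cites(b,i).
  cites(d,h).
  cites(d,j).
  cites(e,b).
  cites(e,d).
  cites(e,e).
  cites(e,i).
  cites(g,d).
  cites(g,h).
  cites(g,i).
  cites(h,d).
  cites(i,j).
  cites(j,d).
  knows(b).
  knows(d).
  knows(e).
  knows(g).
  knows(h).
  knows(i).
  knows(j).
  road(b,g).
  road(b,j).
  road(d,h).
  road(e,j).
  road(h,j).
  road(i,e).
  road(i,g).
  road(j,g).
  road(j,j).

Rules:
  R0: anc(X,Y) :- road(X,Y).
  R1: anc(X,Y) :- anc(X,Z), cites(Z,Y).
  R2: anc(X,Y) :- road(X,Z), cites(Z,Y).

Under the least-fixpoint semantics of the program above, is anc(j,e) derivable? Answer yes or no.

no

round 1: derive anc(b,g) via R0 from road(b,g)
round 1: derive anc(b,j) via R0 from road(b,j)
round 1: derive anc(d,h) via R0 from road(d,h)
round 1: derive anc(e,j) via R0 from road(e,j)
round 1: derive anc(h,j) via R0 from road(h,j)
round 1: derive anc(i,e) via R0 from road(i,e)
round 1: derive anc(i,g) via R0 from road(i,g)
round 1: derive anc(j,g) via R0 from road(j,g)
round 1: derive anc(j,j) via R0 from road(j,j)
round 1: derive anc(b,d) via R2 from road(b,g), cites(g,d)
round 1: derive anc(b,h) via R2 from road(b,g), cites(g,h)
round 1: derive anc(b,i) via R2 from road(b,g), cites(g,i)
round 1: derive anc(d,d) via R2 from road(d,h), cites(h,d)
round 1: derive anc(e,d) via R2 from road(e,j), cites(j,d)
round 1: derive anc(h,d) via R2 from road(h,j), cites(j,d)
round 1: derive anc(i,b) via R2 from road(i,e), cites(e,b)
round 1: derive anc(i,d) via R2 from road(i,e), cites(e,d)
round 1: derive anc(i,h) via R2 from road(i,g), cites(g,h)
round 1: derive anc(i,i) via R2 from road(i,e), cites(e,i)
round 1: derive anc(j,d) via R2 from road(j,g), cites(g,d)
round 1: derive anc(j,h) via R2 from road(j,g), cites(g,h)
round 1: derive anc(j,i) via R2 from road(j,g), cites(g,i)
round 2: derive anc(d,j) via R1 from anc(d,d), cites(d,j)
round 2: derive anc(e,h) via R1 from anc(e,d), cites(d,h)
round 2: derive anc(h,h) via R1 from anc(h,d), cites(d,h)
round 2: derive anc(i,j) via R1 from anc(i,d), cites(d,j)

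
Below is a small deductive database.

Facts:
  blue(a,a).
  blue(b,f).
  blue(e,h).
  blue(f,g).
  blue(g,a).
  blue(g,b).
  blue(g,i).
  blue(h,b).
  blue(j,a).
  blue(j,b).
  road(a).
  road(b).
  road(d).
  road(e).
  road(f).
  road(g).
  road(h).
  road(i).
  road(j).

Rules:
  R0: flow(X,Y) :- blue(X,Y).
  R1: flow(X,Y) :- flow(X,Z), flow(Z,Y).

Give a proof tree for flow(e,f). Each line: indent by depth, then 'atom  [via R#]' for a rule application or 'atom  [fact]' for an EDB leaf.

round 1: derive flow(a,a) via R0 from blue(a,a)
round 1: derive flow(b,f) via R0 from blue(b,f)
round 1: derive flow(e,h) via R0 from blue(e,h)
round 1: derive flow(f,g) via R0 from blue(f,g)
round 1: derive flow(g,a) via R0 from blue(g,a)
round 1: derive flow(g,b) via R0 from blue(g,b)
round 1: derive flow(g,i) via R0 from blue(g,i)
round 1: derive flow(h,b) via R0 from blue(h,b)
round 1: derive flow(j,a) via R0 from blue(j,a)
round 1: derive flow(j,b) via R0 from blue(j,b)
round 2: derive flow(b,g) via R1 from flow(b,f), flow(f,g)
round 2: derive flow(e,b) via R1 from flow(e,h), flow(h,b)
round 2: derive flow(f,a) via R1 from flow(f,g), flow(g,a)
round 2: derive flow(f,b) via R1 from flow(f,g), flow(g,b)
round 2: derive flow(f,i) via R1 from flow(f,g), flow(g,i)
round 2: derive flow(g,f) via R1 from flow(g,b), flow(b,f)
round 2: derive flow(h,f) via R1 from flow(h,b), flow(b,f)
round 2: derive flow(j,f) via R1 from flow(j,b), flow(b,f)
round 3: derive flow(b,a) via R1 from flow(b,f), flow(f,a)
round 3: derive flow(b,b) via R1 from flow(b,f), flow(f,b)
round 3: derive flow(b,i) via R1 from flow(b,f), flow(f,i)
round 3: derive flow(e,f) via R1 from flow(e,b), flow(b,f)
round 3: derive flow(e,g) via R1 from flow(e,b), flow(b,g)
round 3: derive flow(f,f) via R1 from flow(f,b), flow(b,f)
round 3: derive flow(g,g) via R1 from flow(g,b), flow(b,g)
round 3: derive flow(h,a) via R1 from flow(h,f), flow(f,a)
round 3: derive flow(h,g) via R1 from flow(h,b), flow(b,g)
round 3: derive flow(h,i) via R1 from flow(h,f), flow(f,i)
round 3: derive flow(j,g) via R1 from flow(j,b), flow(b,g)
round 3: derive flow(j,i) via R1 from flow(j,f), flow(f,i)
round 4: derive flow(e,a) via R1 from flow(e,b), flow(b,a)
round 4: derive flow(e,i) via R1 from flow(e,b), flow(b,i)

flow(e,f)  [via R1]
  flow(e,b)  [via R1]
    flow(e,h)  [via R0]
      blue(e,h)  [fact]
    flow(h,b)  [via R0]
      blue(h,b)  [fact]
  flow(b,f)  [via R0]
    blue(b,f)  [fact]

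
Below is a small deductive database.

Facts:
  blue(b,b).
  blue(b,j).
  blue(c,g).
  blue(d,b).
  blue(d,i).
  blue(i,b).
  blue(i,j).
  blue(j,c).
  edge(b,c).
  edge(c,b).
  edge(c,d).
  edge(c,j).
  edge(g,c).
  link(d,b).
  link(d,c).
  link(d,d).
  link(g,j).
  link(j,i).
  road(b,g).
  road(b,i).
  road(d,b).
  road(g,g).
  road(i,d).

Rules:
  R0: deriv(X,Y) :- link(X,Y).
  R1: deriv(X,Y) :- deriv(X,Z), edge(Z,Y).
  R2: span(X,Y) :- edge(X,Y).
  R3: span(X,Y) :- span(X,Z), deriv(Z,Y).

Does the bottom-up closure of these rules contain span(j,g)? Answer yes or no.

no

round 1: derive deriv(d,b) via R0 from link(d,b)
round 1: derive deriv(d,c) via R0 from link(d,c)
round 1: derive deriv(d,d) via R0 from link(d,d)
round 1: derive deriv(g,j) via R0 from link(g,j)
round 1: derive deriv(j,i) via R0 from link(j,i)
round 1: derive span(b,c) via R2 from edge(b,c)
round 1: derive span(c,b) via R2 from edge(c,b)
round 1: derive span(c,d) via R2 from edge(c,d)
round 1: derive span(c,j) via R2 from edge(c,j)
round 1: derive span(g,c) via R2 from edge(g,c)
round 2: derive deriv(d,j) via R1 from deriv(d,c), edge(c,j)
round 2: derive span(c,c) via R3 from span(c,d), deriv(d,c)
round 2: derive span(c,i) via R3 from span(c,j), deriv(j,i)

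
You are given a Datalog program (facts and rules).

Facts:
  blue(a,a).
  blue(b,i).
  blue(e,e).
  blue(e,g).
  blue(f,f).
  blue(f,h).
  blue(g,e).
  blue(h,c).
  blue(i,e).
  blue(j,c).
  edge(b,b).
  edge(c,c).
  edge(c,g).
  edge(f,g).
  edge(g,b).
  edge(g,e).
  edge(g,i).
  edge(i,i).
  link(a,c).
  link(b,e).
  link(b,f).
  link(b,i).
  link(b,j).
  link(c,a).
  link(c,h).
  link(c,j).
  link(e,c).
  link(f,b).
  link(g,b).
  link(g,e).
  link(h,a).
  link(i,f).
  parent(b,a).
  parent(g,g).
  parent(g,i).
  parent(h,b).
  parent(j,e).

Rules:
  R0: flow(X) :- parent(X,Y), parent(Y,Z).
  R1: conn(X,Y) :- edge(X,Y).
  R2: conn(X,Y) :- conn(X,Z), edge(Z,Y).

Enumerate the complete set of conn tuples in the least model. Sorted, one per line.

conn(b,b)
conn(c,b)
conn(c,c)
conn(c,e)
conn(c,g)
conn(c,i)
conn(f,b)
conn(f,e)
conn(f,g)
conn(f,i)
conn(g,b)
conn(g,e)
conn(g,i)
conn(i,i)

round 1: derive conn(b,b) via R1 from edge(b,b)
round 1: derive conn(c,c) via R1 from edge(c,c)
round 1: derive conn(c,g) via R1 from edge(c,g)
round 1: derive conn(f,g) via R1 from edge(f,g)
round 1: derive conn(g,b) via R1 from edge(g,b)
round 1: derive conn(g,e) via R1 from edge(g,e)
round 1: derive conn(g,i) via R1 from edge(g,i)
round 1: derive conn(i,i) via R1 from edge(i,i)
round 2: derive conn(c,b) via R2 from conn(c,g), edge(g,b)
round 2: derive conn(c,e) via R2 from conn(c,g), edge(g,e)
round 2: derive conn(c,i) via R2 from conn(c,g), edge(g,i)
round 2: derive conn(f,b) via R2 from conn(f,g), edge(g,b)
round 2: derive conn(f,e) via R2 from conn(f,g), edge(g,e)
round 2: derive conn(f,i) via R2 from conn(f,g), edge(g,i)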